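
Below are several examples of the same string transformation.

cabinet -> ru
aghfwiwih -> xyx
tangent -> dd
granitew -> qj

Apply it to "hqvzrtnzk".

lja

The pattern: shift every letter 10 places backward in the alphabet (wrapping around), then keep one character in every 3, starting at position 3 (positions 3rd, 6th, 9th, ...).
On "hqvzrtnzk": the first step gives "xglphjdpa", and the second then gives "lja".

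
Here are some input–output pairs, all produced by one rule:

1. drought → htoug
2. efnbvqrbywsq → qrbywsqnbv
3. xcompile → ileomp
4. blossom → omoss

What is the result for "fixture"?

Rule — delete the first 2 characters, then move the first 3 characters to the end (rotate left by 3).
On "fixture": the first step gives "xture", and the second then gives "rextu".

rextu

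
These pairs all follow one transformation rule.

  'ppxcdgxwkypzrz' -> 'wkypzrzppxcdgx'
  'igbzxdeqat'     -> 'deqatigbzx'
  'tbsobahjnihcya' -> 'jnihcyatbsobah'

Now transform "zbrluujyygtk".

jyygtkzbrluu

The pattern: swap the front and back halves of the string.
On "zbrluujyygtk" that produces "jyygtkzbrluu".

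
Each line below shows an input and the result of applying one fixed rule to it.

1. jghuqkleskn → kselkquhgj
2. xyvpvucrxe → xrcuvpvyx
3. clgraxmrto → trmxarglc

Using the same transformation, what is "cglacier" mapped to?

Rule — delete the last character, then reverse the string.
"cglacier" → "cglacie" → "eicalgc".

eicalgc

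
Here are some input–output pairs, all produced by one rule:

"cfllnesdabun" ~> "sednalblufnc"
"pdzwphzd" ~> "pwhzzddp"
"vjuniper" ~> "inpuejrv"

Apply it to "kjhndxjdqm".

xdjndhqjmk

The pattern: swap the front and back halves of the string, then take characters alternately from the front and the back (1st, last, 2nd, 2nd-last, ...).
On "kjhndxjdqm": the first step gives "xjdqmkjhnd", and the second then gives "xdjndhqjmk".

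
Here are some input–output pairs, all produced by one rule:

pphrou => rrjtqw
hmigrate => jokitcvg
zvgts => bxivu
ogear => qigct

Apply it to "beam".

The rule is to shift every letter 2 places forward in the alphabet (wrapping around).
On "beam" that produces "dgco".

dgco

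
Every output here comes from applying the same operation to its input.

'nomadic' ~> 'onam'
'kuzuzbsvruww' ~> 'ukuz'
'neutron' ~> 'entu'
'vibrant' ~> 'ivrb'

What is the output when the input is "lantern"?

In each case the input is transformed by: swap each adjacent pair of characters (1↔2, 3↔4, ...), then keep only the first 4 characters.
Applying both steps to "lantern": "altnren", then "altn".

altn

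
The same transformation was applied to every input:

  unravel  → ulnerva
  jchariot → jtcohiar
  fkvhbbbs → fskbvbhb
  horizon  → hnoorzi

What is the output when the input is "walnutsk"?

Rule — take characters alternately from the front and the back (1st, last, 2nd, 2nd-last, ...).
For "walnutsk" the result is "wkasltnu".

wkasltnu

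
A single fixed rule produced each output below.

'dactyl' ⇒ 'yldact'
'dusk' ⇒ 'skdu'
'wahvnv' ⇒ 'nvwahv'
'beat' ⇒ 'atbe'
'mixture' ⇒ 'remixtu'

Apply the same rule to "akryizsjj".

Each output is the input with this applied: move the last 2 characters to the front (rotate right by 2).
Doing the same to "akryizsjj": "jjakryizs".

jjakryizs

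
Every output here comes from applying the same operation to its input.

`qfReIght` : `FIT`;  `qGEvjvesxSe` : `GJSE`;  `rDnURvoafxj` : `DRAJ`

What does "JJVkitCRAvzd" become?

JIRZ

The transformation: keep one character in every 3, starting at position 2 (positions 2nd, 5th, 8th, ...), then convert every letter to uppercase.
For "JJVkitCRAvzd" the result is "JIRZ".
(Check on "qGEvjvesxSe": → "Gjse" → "GJSE" ✓)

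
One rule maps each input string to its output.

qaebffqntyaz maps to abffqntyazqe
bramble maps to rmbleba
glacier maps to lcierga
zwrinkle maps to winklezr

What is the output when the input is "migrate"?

Rule — move the first 2 characters to the end (rotate left by 2), then swap the first and last characters.
Doing the same to "migrate": "iratemg".
(Check on "glacier": → "aciergl" → "lcierga" ✓)

iratemg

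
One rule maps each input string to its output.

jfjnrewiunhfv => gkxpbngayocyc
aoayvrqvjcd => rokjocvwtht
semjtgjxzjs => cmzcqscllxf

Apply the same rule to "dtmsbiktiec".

Each output is the input with this applied: move the first 3 characters to the end (rotate left by 3), then shift every letter 7 places backward in the alphabet (wrapping around).
Applying that to "dtmsbiktiec" gives "lubdmbxvwmf".

lubdmbxvwmf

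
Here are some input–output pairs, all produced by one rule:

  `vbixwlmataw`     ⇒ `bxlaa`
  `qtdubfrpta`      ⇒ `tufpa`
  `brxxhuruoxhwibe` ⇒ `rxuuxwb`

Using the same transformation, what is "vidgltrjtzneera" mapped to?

igtjzer

The transformation: keep every other character starting from the second (positions 2nd, 4th, 6th, ...).
Doing the same to "vidgltrjtzneera": "igtjzer".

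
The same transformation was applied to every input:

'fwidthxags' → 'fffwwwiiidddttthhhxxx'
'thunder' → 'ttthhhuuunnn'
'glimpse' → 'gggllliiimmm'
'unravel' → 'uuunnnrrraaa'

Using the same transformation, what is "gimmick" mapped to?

In each case the input is transformed by: delete the last 3 characters, then repeat every character 3 times.
For "gimmick", step one produces "gimm"; step two turns that into "gggiiimmmmmm".

gggiiimmmmmm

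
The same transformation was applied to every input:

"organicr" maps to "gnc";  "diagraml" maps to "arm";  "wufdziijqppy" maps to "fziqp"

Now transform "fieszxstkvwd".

The pattern: delete the first character, then keep every other character starting from the second (positions 2nd, 4th, 6th, ...).
On "fieszxstkvwd" that produces "ezskw".
(Check on "wufdziijqppy": → "ufdziijqppy" → "fziqp" ✓)

ezskw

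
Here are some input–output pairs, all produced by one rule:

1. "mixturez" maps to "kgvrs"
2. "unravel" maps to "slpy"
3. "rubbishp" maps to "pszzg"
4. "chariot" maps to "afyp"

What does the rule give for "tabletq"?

ryzj

The transformation: shift every letter 2 places backward in the alphabet (wrapping around), then delete the last 3 characters.
On "tabletq": the first step gives "ryzjcro", and the second then gives "ryzj".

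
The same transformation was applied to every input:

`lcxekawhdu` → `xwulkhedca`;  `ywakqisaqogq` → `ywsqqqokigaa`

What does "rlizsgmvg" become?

The transformation: sort the characters into reverse alphabetical order.
On "rlizsgmvg" that produces "zvsrmligg".

zvsrmligg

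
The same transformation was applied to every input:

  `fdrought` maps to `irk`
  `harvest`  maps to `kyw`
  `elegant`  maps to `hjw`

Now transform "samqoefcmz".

vtic

Looking at the pairs, the operation is to keep one character in every 3, starting at position 1 (positions 1st, 4th, 7th, ...), then shift every letter 3 places forward in the alphabet (wrapping around).
Starting from "samqoefcmz": after the first operation, "sqfz"; after the second, "vtic".
(Check on "elegant": → "egt" → "hjw" ✓)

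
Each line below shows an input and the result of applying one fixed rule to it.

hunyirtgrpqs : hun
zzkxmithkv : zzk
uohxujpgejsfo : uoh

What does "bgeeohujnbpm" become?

bge

The transformation: keep only the first 3 characters.
Doing the same to "bgeeohujnbpm": "bge".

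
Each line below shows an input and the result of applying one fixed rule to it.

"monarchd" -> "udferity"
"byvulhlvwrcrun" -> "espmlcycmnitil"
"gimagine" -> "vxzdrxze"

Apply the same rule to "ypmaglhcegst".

What's happening: shift every letter 9 places backward in the alphabet (wrapping around), then move the last character to the front.
So "ypmaglhcegst" becomes "kpgdrxcytvxj".
(Check on "gimagine": → "xzdrxzev" → "vxzdrxze" ✓)

kpgdrxcytvxj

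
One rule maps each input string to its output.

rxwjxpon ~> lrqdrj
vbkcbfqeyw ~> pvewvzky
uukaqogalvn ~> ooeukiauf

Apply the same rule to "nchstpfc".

hwbmnj

Each output is the input with this applied: delete the last 2 characters, then shift every letter 6 places backward in the alphabet (wrapping around).
For "nchstpfc" the result is "hwbmnj".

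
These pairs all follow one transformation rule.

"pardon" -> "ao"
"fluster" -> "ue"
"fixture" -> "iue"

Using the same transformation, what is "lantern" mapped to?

The transformation: keep only the vowels.
So "lantern" becomes "ae".

ae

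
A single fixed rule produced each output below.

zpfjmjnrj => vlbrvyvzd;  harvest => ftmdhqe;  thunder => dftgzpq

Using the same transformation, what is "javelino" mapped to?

avmhqxuz

Rule — shift every letter 12 places forward in the alphabet (wrapping around), then move the last character to the front.
Applying both steps to "javelino": "vmhqxuza", then "avmhqxuz".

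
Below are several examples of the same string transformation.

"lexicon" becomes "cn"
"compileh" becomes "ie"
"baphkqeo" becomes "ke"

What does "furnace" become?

ae

In each case the input is transformed by: keep every other character starting from the first (positions 1st, 3rd, 5th, ...), then keep only the last 2 characters.
Applying both steps to "furnace": "frae", then "ae".
(Check on "compileh": → "cmie" → "ie" ✓)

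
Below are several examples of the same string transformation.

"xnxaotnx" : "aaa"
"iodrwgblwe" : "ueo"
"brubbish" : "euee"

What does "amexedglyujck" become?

The rule is to shift every letter 3 places forward in the alphabet (wrapping around), then keep only the vowels.
On "amexedglyujck" that produces "ao".

ao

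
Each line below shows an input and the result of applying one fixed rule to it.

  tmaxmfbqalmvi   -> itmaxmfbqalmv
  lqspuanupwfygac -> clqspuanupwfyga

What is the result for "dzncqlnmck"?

kdzncqlnmc

What's happening: move the last character to the front.
"dzncqlnmck" → "kdzncqlnmc".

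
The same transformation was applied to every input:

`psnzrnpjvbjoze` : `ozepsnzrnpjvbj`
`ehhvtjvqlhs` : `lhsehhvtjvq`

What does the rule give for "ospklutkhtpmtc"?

Each output is the input with this applied: move the last 3 characters to the front (rotate right by 3).
Doing the same to "ospklutkhtpmtc": "mtcospklutkhtp".

mtcospklutkhtp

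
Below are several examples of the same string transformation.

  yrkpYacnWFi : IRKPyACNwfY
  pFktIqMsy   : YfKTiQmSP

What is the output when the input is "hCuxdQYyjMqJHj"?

JcUXDqyYJmQjhH

Looking at the pairs, the operation is to flip the case of every letter, then swap the first and last characters.
Working it through for "hCuxdQYyjMqJHj": intermediate "HcUXDqyYJmQjhJ", final "JcUXDqyYJmQjhH".
(Check on "pFktIqMsy": → "PfKTiQmSY" → "YfKTiQmSP" ✓)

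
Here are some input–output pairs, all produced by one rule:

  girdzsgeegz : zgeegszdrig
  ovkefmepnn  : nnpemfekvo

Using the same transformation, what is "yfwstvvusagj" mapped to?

jgasuvvtswfy

Each output is the input with this applied: reverse the string.
Doing the same to "yfwstvvusagj": "jgasuvvtswfy".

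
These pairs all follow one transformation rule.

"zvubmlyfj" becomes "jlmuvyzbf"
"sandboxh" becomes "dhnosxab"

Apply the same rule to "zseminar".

imnrszae

Each output is the input with this applied: sort the characters into alphabetical order, then move the first 2 characters to the end (rotate left by 2).
Applying both steps to "zseminar": "aeimnrsz", then "imnrszae".
(Check on "zvubmlyfj": → "bfjlmuvyz" → "jlmuvyzbf" ✓)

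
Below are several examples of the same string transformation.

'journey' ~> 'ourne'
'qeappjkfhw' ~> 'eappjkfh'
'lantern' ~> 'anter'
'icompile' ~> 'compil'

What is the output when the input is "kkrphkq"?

The pattern: move the first character to the end, then delete the last 2 characters.
Applying that to "kkrphkq" gives "krphk".

krphk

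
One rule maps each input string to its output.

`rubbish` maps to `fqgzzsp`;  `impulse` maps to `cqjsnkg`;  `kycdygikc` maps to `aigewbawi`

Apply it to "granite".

crglype

The pattern: shift every letter 2 places backward in the alphabet (wrapping around), then reverse the string.
Applying both steps to "granite": "epylgrc", then "crglype".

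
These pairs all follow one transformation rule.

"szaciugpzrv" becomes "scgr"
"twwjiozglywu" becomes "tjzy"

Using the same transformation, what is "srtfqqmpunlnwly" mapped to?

sfmnw

Each output is the input with this applied: keep one character in every 3, starting at position 1 (positions 1st, 4th, 7th, ...).
So "srtfqqmpunlnwly" becomes "sfmnw".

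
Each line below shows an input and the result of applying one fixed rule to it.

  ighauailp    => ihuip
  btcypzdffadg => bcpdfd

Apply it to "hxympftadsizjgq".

hyptdijq

In each case the input is transformed by: keep every other character starting from the first (positions 1st, 3rd, 5th, ...).
On "hxympftadsizjgq" that produces "hyptdijq".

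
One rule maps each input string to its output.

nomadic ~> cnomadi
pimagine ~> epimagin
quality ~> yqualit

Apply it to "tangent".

In each case the input is transformed by: move the last character to the front.
On "tangent" that produces "ttangen".

ttangen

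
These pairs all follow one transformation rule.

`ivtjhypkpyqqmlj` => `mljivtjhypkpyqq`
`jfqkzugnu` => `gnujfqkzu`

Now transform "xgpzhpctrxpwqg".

In each case the input is transformed by: move the last 3 characters to the front (rotate right by 3).
On "xgpzhpctrxpwqg" that produces "wqgxgpzhpctrxp".

wqgxgpzhpctrxp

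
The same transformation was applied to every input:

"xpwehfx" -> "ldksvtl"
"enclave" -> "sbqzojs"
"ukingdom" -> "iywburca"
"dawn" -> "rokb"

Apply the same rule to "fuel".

Each output is the input with this applied: shift every letter 12 places backward in the alphabet (wrapping around).
Applying that to "fuel" gives "tisz".

tisz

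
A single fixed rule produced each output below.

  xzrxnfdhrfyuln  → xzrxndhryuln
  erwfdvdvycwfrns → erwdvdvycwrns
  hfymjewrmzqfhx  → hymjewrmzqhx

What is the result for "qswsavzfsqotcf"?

qswsavzsqotc

What's happening: remove every "f".
So "qswsavzfsqotcf" becomes "qswsavzsqotc".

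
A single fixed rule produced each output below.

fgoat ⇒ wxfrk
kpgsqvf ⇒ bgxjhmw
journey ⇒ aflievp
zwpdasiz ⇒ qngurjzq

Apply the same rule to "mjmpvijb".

Each output is the input with this applied: shift every letter 9 places backward in the alphabet (wrapping around).
Doing the same to "mjmpvijb": "dadgmzas".

dadgmzas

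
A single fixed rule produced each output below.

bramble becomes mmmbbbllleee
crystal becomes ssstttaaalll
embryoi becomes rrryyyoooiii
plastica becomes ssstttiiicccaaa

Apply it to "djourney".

uuurrrnnneeeyyy

The pattern: delete the first 3 characters, then repeat every character 3 times.
Applying both steps to "djourney": "urney", then "uuurrrnnneeeyyy".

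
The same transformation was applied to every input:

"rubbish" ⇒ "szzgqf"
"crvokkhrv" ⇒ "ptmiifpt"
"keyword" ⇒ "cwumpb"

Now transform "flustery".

jsqrcpw

The pattern: shift every letter 2 places backward in the alphabet (wrapping around), then delete the first character.
On "flustery": the first step gives "djsqrcpw", and the second then gives "jsqrcpw".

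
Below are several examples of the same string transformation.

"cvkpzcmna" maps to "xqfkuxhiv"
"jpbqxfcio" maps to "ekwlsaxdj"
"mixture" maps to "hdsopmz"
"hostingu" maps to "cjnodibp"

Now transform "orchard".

The transformation: shift every letter 5 places backward in the alphabet (wrapping around).
Applying that to "orchard" gives "jmxcvmy".

jmxcvmy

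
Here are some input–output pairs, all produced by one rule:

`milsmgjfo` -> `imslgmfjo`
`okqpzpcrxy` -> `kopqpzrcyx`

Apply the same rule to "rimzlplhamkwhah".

Looking at the pairs, the operation is to swap each adjacent pair of characters (1↔2, 3↔4, ...).
For "rimzlplhamkwhah" the result is "irzmplhlmawkahh".

irzmplhlmawkahh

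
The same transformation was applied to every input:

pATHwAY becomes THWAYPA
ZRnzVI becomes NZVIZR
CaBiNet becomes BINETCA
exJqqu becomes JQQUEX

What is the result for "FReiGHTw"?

EIGHTWFR

The rule is to move the first 2 characters to the end (rotate left by 2), then convert every letter to uppercase.
On "FReiGHTw": the first step gives "eiGHTwFR", and the second then gives "EIGHTWFR".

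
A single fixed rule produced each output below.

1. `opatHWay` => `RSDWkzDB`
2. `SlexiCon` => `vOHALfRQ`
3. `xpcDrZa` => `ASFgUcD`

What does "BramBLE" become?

Looking at the pairs, the operation is to flip the case of every letter, then shift every letter 3 places forward in the alphabet (wrapping around).
"BramBLE" → "bRAMble" → "eUDPeoh".

eUDPeoh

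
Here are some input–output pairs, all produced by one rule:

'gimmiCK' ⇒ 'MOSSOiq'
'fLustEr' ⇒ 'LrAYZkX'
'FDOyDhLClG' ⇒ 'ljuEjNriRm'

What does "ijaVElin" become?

The rule is to shift every letter 6 places forward in the alphabet (wrapping around), then flip the case of every letter.
"ijaVElin" → "opgBKrot" → "OPGbkROT".

OPGbkROT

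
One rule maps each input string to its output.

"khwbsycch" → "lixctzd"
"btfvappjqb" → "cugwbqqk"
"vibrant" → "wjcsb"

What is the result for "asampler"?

btbnqm

What's happening: shift every letter 1 place forward in the alphabet (wrapping around), then delete the last 2 characters.
"asampler" → "btbnqmfs" → "btbnqm".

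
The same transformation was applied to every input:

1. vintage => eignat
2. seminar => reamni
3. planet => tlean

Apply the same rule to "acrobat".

tcarbo

What's happening: take characters alternately from the front and the back (1st, last, 2nd, 2nd-last, ...), then delete the first character.
Doing the same to "acrobat": "tcarbo".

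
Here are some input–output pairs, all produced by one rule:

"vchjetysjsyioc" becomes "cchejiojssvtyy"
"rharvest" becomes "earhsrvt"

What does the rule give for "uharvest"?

earhtsvu

The rule is to sort the characters into alphabetical order, then swap each adjacent pair of characters (1↔2, 3↔4, ...).
Working it through for "uharvest": intermediate "aehrstuv", final "earhtsvu".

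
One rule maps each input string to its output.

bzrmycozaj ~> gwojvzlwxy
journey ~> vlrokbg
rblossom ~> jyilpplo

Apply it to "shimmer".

oefjjbp

Rule — shift every letter 3 places backward in the alphabet (wrapping around), then swap the first and last characters.
So "shimmer" becomes "oefjjbp".
(Check on "bzrmycozaj": → "ywojvzlwxg" → "gwojvzlwxy" ✓)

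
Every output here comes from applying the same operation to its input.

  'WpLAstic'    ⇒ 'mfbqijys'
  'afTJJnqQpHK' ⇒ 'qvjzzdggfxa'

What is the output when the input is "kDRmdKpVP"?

athctaflf

Rule — shift every letter 10 places backward in the alphabet (wrapping around), then convert every letter to lowercase.
For "kDRmdKpVP", step one produces "aTHctAfLF"; step two turns that into "athctaflf".
(Check on "WpLAstic": → "MfBQijys" → "mfbqijys" ✓)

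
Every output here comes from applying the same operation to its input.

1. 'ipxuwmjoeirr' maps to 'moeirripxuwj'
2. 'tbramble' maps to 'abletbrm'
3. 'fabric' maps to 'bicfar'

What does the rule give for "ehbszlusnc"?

zusncehbsl

What's happening: swap the front and back halves of the string, then swap the first and last characters.
Doing the same to "ehbszlusnc": "zusncehbsl".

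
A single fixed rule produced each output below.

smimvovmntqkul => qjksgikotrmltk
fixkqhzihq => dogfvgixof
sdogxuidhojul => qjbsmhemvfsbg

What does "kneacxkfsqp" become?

Rule — shift every letter 2 places backward in the alphabet (wrapping around), then take characters alternately from the front and the back (1st, last, 2nd, 2nd-last, ...).
For "kneacxkfsqp", step one produces "ilcyavidqon"; step two turns that into "inlocqydaiv".

inlocqydaiv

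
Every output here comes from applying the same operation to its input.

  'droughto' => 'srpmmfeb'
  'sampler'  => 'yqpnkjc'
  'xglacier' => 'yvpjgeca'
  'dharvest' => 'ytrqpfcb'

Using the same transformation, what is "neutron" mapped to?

The rule is to shift every letter 2 places backward in the alphabet (wrapping around), then sort the characters into reverse alphabetical order.
Working it through for "neutron": intermediate "lcsrpml", final "srpmllc".
(Check on "droughto": → "bpmsefrm" → "srpmmfeb" ✓)

srpmllc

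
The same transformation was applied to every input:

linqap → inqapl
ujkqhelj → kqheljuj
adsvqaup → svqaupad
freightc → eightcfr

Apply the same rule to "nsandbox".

Looking at the pairs, the operation is to move the last 2 characters to the front (rotate right by 2), then swap the front and back halves of the string.
Working it through for "nsandbox": intermediate "oxnsandb", final "andboxns".

andboxns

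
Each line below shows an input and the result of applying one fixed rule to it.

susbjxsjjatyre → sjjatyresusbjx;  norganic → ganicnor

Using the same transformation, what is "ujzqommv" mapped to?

qommvujz

The transformation: swap the front and back halves of the string, then move the last character to the front.
Applying both steps to "ujzqommv": "ommvujzq", then "qommvujz".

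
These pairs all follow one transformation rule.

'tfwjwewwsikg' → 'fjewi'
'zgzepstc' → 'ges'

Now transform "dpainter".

Each output is the input with this applied: delete the last 2 characters, then keep every other character starting from the second (positions 2nd, 4th, 6th, ...).
Applying both steps to "dpainter": "dpaint", then "pit".

pit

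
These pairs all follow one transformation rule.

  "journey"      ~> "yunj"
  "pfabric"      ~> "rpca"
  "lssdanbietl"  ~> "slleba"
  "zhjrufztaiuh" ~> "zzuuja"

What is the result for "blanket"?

The rule is to keep every other character starting from the first (positions 1st, 3rd, 5th, ...), then sort the characters into reverse alphabetical order.
Starting from "blanket": after the first operation, "bakt"; after the second, "tkba".

tkba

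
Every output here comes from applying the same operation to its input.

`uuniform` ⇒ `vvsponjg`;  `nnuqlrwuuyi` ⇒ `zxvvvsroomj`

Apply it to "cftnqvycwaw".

In each case the input is transformed by: shift every letter 1 place forward in the alphabet (wrapping around), then sort the characters into reverse alphabetical order.
Applying that to "cftnqvycwaw" gives "zxxwurogddb".
(Check on "uuniform": → "vvojgpsn" → "vvsponjg" ✓)

zxxwurogddb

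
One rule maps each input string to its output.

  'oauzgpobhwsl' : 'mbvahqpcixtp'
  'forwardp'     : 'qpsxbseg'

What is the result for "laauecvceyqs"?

The pattern: swap the first and last characters, then shift every letter 1 place forward in the alphabet (wrapping around).
On "laauecvceyqs": the first step gives "saauecvceyql", and the second then gives "tbbvfdwdfzrm".
(Check on "forwardp": → "porwardf" → "qpsxbseg" ✓)

tbbvfdwdfzrm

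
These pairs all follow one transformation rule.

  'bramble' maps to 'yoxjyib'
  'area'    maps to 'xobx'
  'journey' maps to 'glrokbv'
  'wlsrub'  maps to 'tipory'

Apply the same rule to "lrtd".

ioqa

Looking at the pairs, the operation is to shift every letter 3 places backward in the alphabet (wrapping around).
Doing the same to "lrtd": "ioqa".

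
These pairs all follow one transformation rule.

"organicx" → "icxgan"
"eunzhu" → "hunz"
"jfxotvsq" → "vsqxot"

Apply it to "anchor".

orch

The pattern: delete the first 2 characters, then swap the front and back halves of the string.
Doing the same to "anchor": "orch".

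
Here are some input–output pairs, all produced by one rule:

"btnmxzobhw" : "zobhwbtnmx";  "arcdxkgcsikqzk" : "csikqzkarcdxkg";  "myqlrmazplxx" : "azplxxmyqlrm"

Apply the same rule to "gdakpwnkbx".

wnkbxgdakp

Looking at the pairs, the operation is to swap the front and back halves of the string.
Applying that to "gdakpwnkbx" gives "wnkbxgdakp".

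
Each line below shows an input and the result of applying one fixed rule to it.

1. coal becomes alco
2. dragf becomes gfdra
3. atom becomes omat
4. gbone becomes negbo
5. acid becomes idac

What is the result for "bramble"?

Each output is the input with this applied: move the last 2 characters to the front (rotate right by 2).
"bramble" → "lebramb".

lebramb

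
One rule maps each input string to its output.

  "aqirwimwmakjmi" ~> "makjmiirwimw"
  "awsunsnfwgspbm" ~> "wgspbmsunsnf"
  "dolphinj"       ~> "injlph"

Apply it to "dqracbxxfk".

xxfkracb

In each case the input is transformed by: delete the first 2 characters, then swap the front and back halves of the string.
Working it through for "dqracbxxfk": intermediate "racbxxfk", final "xxfkracb".
(Check on "aqirwimwmakjmi": → "irwimwmakjmi" → "makjmiirwimw" ✓)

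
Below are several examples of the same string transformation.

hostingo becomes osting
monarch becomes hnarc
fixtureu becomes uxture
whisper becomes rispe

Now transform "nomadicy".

ymadic

The pattern: delete the first 2 characters, then move the last character to the front.
On "nomadicy": the first step gives "madicy", and the second then gives "ymadic".
(Check on "fixtureu": → "xtureu" → "uxture" ✓)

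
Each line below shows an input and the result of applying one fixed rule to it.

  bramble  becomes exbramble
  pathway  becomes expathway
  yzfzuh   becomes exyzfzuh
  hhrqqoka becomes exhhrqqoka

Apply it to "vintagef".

exvintagef

The transformation: prepend "ex".
Applying that to "vintagef" gives "exvintagef".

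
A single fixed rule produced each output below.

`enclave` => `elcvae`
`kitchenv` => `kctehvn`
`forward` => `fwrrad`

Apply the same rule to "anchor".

ahcro

What's happening: swap each adjacent pair of characters (1↔2, 3↔4, ...), then delete the first character.
So "anchor" becomes "ahcro".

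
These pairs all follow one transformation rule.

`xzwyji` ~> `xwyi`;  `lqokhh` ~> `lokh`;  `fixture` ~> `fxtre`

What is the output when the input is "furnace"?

frnce

In each case the input is transformed by: double every character, then keep one character in every 3, starting at position 2 (positions 2nd, 5th, 8th, ...).
Working it through for "furnace": intermediate "ffuurrnnaaccee", final "frnce".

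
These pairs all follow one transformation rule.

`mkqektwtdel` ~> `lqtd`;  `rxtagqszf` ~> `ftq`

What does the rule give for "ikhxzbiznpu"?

Rule — move the last character to the front, then keep one character in every 3, starting at position 1 (positions 1st, 4th, 7th, ...).
Applying both steps to "ikhxzbiznpu": "uikhxzbiznp", then "uhbn".

uhbn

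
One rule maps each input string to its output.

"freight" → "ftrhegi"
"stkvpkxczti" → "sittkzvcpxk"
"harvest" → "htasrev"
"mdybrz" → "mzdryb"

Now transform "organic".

ocrigna

Rule — take characters alternately from the front and the back (1st, last, 2nd, 2nd-last, ...).
Doing the same to "organic": "ocrigna".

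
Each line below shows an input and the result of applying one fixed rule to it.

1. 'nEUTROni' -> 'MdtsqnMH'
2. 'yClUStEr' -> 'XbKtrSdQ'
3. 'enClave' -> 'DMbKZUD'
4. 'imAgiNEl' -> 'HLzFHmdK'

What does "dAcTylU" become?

The rule is to shift every letter 1 place backward in the alphabet (wrapping around), then flip the case of every letter.
So "dAcTylU" becomes "CzBsXKt".

CzBsXKt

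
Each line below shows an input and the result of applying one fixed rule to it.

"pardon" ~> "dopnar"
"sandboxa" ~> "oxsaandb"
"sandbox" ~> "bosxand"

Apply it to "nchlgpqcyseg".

sengchlgpqcy

The transformation: swap the first and last characters, then move the last 3 characters to the front (rotate right by 3).
"nchlgpqcyseg" → "gchlgpqcysen" → "sengchlgpqcy".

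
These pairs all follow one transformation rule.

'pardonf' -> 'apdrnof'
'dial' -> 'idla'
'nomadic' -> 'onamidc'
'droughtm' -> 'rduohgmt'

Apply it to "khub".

Looking at the pairs, the operation is to swap each adjacent pair of characters (1↔2, 3↔4, ...).
For "khub" the result is "hkbu".

hkbu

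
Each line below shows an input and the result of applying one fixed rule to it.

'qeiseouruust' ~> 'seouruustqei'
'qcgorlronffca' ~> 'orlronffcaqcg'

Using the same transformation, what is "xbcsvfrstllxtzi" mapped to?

Rule — move the first 3 characters to the end (rotate left by 3).
Doing the same to "xbcsvfrstllxtzi": "svfrstllxtzixbc".

svfrstllxtzixbc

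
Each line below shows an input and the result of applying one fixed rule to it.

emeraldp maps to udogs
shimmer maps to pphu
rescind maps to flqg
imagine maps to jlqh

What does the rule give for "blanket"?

Each output is the input with this applied: shift every letter 3 places forward in the alphabet (wrapping around), then delete the first 3 characters.
Starting from "blanket": after the first operation, "eodqnhw"; after the second, "qnhw".

qnhw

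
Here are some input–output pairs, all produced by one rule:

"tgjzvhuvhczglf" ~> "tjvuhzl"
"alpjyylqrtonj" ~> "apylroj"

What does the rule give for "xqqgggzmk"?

xqgzk

Each output is the input with this applied: keep every other character starting from the first (positions 1st, 3rd, 5th, ...).
So "xqqgggzmk" becomes "xqgzk".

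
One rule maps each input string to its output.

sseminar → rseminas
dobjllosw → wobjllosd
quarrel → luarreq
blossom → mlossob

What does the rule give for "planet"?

In each case the input is transformed by: swap the first and last characters.
On "planet" that produces "tlanep".

tlanep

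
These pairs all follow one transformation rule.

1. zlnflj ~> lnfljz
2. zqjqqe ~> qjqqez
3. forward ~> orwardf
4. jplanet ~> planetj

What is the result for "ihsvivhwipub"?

What's happening: move the first character to the end.
On "ihsvivhwipub" that produces "hsvivhwipubi".

hsvivhwipubi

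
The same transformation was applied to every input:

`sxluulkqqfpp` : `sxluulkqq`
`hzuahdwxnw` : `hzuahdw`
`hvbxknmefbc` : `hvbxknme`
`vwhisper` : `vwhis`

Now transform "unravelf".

In each case the input is transformed by: delete the last 3 characters.
"unravelf" → "unrav".

unrav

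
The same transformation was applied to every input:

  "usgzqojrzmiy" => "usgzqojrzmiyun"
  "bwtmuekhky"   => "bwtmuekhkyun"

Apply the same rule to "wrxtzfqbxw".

What's happening: append "un".
Applying that to "wrxtzfqbxw" gives "wrxtzfqbxwun".

wrxtzfqbxwun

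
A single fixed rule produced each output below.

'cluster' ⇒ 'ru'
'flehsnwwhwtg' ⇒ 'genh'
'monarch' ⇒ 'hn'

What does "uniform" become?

mi

The rule is to move the last 3 characters to the front (rotate right by 3), then keep one character in every 3, starting at position 3 (positions 3rd, 6th, 9th, ...).
Working it through for "uniform": intermediate "ormunif", final "mi".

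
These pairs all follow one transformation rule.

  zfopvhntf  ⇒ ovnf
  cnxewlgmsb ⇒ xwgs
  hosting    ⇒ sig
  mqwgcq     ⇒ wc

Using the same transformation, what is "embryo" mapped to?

Rule — delete the first character, then keep every other character starting from the second (positions 2nd, 4th, 6th, ...).
On "embryo": the first step gives "mbryo", and the second then gives "by".

by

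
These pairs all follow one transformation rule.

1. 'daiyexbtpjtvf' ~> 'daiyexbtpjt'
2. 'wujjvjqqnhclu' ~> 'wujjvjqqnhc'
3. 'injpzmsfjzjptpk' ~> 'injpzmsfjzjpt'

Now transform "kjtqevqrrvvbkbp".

kjtqevqrrvvbk

The pattern: delete the last 2 characters.
For "kjtqevqrrvvbkbp" the result is "kjtqevqrrvvbk".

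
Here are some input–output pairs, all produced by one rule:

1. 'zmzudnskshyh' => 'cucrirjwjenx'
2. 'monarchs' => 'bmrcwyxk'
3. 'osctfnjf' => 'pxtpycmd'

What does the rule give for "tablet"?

The rule is to swap the front and back halves of the string, then shift every letter 10 places forward in the alphabet (wrapping around).
Applying both steps to "tablet": "lettab", then "voddkl".

voddkl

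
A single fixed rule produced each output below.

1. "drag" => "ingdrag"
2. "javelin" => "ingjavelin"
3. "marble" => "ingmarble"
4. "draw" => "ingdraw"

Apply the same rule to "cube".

ingcube

In each case the input is transformed by: prepend "ing".
"cube" → "ingcube".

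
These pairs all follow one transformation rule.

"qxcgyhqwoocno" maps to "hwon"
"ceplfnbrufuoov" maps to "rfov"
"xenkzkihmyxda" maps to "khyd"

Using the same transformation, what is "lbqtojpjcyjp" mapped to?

jjyp

The pattern: keep every other character starting from the second (positions 2nd, 4th, 6th, ...), then keep only the last 4 characters.
Applying both steps to "lbqtojpjcyjp": "btjjyp", then "jjyp".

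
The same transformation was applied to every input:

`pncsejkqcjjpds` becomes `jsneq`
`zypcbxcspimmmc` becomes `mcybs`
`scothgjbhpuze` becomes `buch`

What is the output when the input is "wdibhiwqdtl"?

qldh

Looking at the pairs, the operation is to keep one character in every 3, starting at position 2 (positions 2nd, 5th, 8th, ...), then move the last 2 characters to the front (rotate right by 2).
Applying that to "wdibhiwqdtl" gives "qldh".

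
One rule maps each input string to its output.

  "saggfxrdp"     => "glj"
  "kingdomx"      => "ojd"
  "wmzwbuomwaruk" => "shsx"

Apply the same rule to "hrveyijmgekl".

xesq

What's happening: shift every letter 6 places forward in the alphabet (wrapping around), then keep one character in every 3, starting at position 2 (positions 2nd, 5th, 8th, ...).
Working it through for "hrveyijmgekl": intermediate "nxbkeopsmkqr", final "xesq".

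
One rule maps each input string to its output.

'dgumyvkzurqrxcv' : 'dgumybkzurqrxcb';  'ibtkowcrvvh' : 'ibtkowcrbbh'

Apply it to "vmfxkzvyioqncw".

bmfxkzbyioqncw

The pattern: replace every "v" with "b".
On "vmfxkzvyioqncw" that produces "bmfxkzbyioqncw".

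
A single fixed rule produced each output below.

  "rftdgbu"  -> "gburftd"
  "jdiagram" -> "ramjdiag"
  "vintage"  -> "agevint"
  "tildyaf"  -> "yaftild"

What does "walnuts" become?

What's happening: move the last 3 characters to the front (rotate right by 3).
So "walnuts" becomes "utswaln".

utswaln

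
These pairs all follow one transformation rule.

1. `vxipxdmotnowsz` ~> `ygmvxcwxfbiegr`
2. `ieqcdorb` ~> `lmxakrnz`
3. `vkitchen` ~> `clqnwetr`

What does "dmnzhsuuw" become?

What's happening: shift every letter 9 places forward in the alphabet (wrapping around), then move the first 3 characters to the end (rotate left by 3).
For "dmnzhsuuw", step one produces "mvwiqbddf"; step two turns that into "iqbddfmvw".

iqbddfmvw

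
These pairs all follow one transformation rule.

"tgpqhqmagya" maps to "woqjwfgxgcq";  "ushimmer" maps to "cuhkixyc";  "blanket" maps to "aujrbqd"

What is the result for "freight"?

The rule is to move the last 3 characters to the front (rotate right by 3), then shift every letter 10 places backward in the alphabet (wrapping around).
Applying both steps to "freight": "ghtfrei", then "wxjvhuy".

wxjvhuy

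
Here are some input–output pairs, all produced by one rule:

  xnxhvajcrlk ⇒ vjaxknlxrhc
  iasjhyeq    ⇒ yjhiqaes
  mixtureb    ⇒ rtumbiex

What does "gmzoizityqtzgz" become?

The transformation: take characters alternately from the front and the back (1st, last, 2nd, 2nd-last, ...), then move the last 3 characters to the front (rotate right by 3).
For "gmzoizityqtzgz", step one produces "gzmgzzotiqzyit"; step two turns that into "yitgzmgzzotiqz".

yitgzmgzzotiqz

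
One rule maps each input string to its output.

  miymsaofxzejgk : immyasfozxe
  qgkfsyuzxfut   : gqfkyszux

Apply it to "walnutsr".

The pattern: delete the last 3 characters, then swap each adjacent pair of characters (1↔2, 3↔4, ...).
Working it through for "walnutsr": intermediate "walnu", final "awnlu".

awnlu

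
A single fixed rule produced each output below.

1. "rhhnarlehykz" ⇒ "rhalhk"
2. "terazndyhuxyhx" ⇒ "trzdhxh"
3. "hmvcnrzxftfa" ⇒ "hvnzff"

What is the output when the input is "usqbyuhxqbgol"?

uqyhqgl

The transformation: keep every other character starting from the first (positions 1st, 3rd, 5th, ...).
For "usqbyuhxqbgol" the result is "uqyhqgl".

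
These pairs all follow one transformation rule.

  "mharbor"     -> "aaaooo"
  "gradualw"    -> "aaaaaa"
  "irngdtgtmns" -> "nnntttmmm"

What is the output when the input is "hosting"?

sssnnn

Looking at the pairs, the operation is to keep one character in every 3, starting at position 3 (positions 3rd, 6th, 9th, ...), then repeat every character 3 times.
On "hosting": the first step gives "sn", and the second then gives "sssnnn".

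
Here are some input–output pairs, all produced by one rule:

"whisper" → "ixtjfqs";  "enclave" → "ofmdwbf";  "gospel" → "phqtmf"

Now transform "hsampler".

tinbmqsf

Rule — shift every letter 1 place forward in the alphabet (wrapping around), then swap each adjacent pair of characters (1↔2, 3↔4, ...).
Starting from "hsampler": after the first operation, "itbnqmfs"; after the second, "tinbmqsf".
(Check on "gospel": → "hptqfm" → "phqtmf" ✓)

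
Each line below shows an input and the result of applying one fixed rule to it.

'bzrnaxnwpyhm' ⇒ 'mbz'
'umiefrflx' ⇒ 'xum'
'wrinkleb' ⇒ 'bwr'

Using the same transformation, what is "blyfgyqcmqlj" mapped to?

jbl

In each case the input is transformed by: move the first 2 characters to the end (rotate left by 2), then keep only the last 3 characters.
For "blyfgyqcmqlj", step one produces "yfgyqcmqljbl"; step two turns that into "jbl".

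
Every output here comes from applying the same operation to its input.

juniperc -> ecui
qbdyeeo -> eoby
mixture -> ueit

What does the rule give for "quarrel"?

Each output is the input with this applied: move the last 3 characters to the front (rotate right by 3), then keep every other character starting from the first (positions 1st, 3rd, 5th, ...).
Applying both steps to "quarrel": "relquar", then "rlur".

rlur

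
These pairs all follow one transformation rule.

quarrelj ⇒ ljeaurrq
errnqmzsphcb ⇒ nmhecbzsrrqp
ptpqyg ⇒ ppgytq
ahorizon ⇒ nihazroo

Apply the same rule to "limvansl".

lliavsnm

In each case the input is transformed by: sort the characters into reverse alphabetical order, then swap the front and back halves of the string.
Working it through for "limvansl": intermediate "vsnmllia", final "lliavsnm".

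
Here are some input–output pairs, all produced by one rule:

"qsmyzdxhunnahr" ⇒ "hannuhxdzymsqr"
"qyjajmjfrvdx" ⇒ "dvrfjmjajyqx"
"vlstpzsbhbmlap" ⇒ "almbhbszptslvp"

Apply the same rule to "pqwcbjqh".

Looking at the pairs, the operation is to reverse the string, then move the first character to the end.
On "pqwcbjqh": the first step gives "hqjbcwqp", and the second then gives "qjbcwqph".

qjbcwqph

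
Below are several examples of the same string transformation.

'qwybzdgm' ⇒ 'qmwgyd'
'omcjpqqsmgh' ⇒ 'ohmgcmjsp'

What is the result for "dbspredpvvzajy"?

What's happening: take characters alternately from the front and the back (1st, last, 2nd, 2nd-last, ...), then delete the last 2 characters.
"dbspredpvvzajy" → "dybjsapzrvevdp" → "dybjsapzrvev".

dybjsapzrvev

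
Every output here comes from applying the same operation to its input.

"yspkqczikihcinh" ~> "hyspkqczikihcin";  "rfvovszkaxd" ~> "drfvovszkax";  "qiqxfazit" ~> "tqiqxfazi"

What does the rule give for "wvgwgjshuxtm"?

The rule is to move the last character to the front.
"wvgwgjshuxtm" → "mwvgwgjshuxt".

mwvgwgjshuxt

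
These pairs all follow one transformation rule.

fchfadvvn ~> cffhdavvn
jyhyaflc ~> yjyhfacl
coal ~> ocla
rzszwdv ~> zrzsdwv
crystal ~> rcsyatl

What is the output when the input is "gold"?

ogdl

Rule — swap each adjacent pair of characters (1↔2, 3↔4, ...).
On "gold" that produces "ogdl".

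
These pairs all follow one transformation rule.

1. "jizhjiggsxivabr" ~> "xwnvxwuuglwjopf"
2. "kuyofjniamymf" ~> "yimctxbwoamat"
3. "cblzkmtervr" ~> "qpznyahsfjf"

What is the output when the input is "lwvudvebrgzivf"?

zkjirjspfunwjt

The rule is to shift every letter 12 places backward in the alphabet (wrapping around).
On "lwvudvebrgzivf" that produces "zkjirjspfunwjt".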